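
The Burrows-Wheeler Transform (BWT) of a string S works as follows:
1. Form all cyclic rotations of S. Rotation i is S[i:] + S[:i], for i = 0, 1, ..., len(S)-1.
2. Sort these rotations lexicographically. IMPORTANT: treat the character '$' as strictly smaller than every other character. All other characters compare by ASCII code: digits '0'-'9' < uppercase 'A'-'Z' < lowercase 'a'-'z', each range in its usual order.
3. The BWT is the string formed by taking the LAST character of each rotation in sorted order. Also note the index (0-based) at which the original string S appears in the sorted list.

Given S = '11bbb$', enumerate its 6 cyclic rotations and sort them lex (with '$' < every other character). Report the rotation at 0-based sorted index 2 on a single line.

All 6 rotations (rotation i = S[i:]+S[:i]):
  rot[0] = 11bbb$
  rot[1] = 1bbb$1
  rot[2] = bbb$11
  rot[3] = bb$11b
  rot[4] = b$11bb
  rot[5] = $11bbb
Sorted (with $ < everything):
  sorted[0] = $11bbb
  sorted[1] = 11bbb$
  sorted[2] = 1bbb$1
  sorted[3] = b$11bb
  sorted[4] = bb$11b
  sorted[5] = bbb$11
sorted[2] = 1bbb$1

Answer: 1bbb$1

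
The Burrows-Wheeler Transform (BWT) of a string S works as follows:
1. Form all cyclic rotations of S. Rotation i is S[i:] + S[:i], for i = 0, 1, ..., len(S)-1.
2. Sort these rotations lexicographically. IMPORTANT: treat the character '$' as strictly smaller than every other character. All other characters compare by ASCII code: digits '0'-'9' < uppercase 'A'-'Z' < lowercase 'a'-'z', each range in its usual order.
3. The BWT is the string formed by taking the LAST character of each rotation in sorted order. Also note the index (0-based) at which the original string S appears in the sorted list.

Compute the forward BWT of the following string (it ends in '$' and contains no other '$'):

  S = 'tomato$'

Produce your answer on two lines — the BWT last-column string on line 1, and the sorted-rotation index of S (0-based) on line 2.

All 7 rotations (rotation i = S[i:]+S[:i]):
  rot[0] = tomato$
  rot[1] = omato$t
  rot[2] = mato$to
  rot[3] = ato$tom
  rot[4] = to$toma
  rot[5] = o$tomat
  rot[6] = $tomato
Sorted (with $ < everything):
  sorted[0] = $tomato  (last char: 'o')
  sorted[1] = ato$tom  (last char: 'm')
  sorted[2] = mato$to  (last char: 'o')
  sorted[3] = o$tomat  (last char: 't')
  sorted[4] = omato$t  (last char: 't')
  sorted[5] = to$toma  (last char: 'a')
  sorted[6] = tomato$  (last char: '$')
Last column: omotta$
Original string S is at sorted index 6

Answer: omotta$
6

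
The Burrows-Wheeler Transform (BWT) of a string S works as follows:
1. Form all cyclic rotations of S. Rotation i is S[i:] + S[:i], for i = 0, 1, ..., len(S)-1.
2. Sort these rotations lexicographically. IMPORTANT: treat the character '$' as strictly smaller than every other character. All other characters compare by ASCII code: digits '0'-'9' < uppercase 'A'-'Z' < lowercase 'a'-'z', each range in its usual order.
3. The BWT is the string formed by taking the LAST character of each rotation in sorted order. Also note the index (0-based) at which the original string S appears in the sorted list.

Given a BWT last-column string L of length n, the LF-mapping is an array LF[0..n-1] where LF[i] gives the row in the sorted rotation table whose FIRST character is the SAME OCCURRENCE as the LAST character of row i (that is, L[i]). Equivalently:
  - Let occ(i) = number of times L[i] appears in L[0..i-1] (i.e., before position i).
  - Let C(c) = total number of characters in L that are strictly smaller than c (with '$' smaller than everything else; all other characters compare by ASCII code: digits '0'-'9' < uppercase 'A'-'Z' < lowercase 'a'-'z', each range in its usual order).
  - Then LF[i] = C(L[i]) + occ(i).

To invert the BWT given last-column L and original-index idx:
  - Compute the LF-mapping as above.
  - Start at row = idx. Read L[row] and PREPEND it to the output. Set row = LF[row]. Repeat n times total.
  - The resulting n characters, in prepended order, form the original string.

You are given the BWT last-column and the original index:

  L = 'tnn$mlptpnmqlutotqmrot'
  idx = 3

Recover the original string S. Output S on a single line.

LF mapping: 16 6 7 0 3 1 11 17 12 8 4 13 2 21 18 9 19 14 5 15 10 20
Walk LF starting at row 3, prepending L[row]:
  step 1: row=3, L[3]='$', prepend. Next row=LF[3]=0
  step 2: row=0, L[0]='t', prepend. Next row=LF[0]=16
  step 3: row=16, L[16]='t', prepend. Next row=LF[16]=19
  step 4: row=19, L[19]='r', prepend. Next row=LF[19]=15
  step 5: row=15, L[15]='o', prepend. Next row=LF[15]=9
  step 6: row=9, L[9]='n', prepend. Next row=LF[9]=8
  step 7: row=8, L[8]='p', prepend. Next row=LF[8]=12
  step 8: row=12, L[12]='l', prepend. Next row=LF[12]=2
  step 9: row=2, L[2]='n', prepend. Next row=LF[2]=7
  step 10: row=7, L[7]='t', prepend. Next row=LF[7]=17
  step 11: row=17, L[17]='q', prepend. Next row=LF[17]=14
  step 12: row=14, L[14]='t', prepend. Next row=LF[14]=18
  step 13: row=18, L[18]='m', prepend. Next row=LF[18]=5
  step 14: row=5, L[5]='l', prepend. Next row=LF[5]=1
  step 15: row=1, L[1]='n', prepend. Next row=LF[1]=6
  step 16: row=6, L[6]='p', prepend. Next row=LF[6]=11
  step 17: row=11, L[11]='q', prepend. Next row=LF[11]=13
  step 18: row=13, L[13]='u', prepend. Next row=LF[13]=21
  step 19: row=21, L[21]='t', prepend. Next row=LF[21]=20
  step 20: row=20, L[20]='o', prepend. Next row=LF[20]=10
  step 21: row=10, L[10]='m', prepend. Next row=LF[10]=4
  step 22: row=4, L[4]='m', prepend. Next row=LF[4]=3
Reversed output: mmotuqpnlmtqtnlpnortt$

Answer: mmotuqpnlmtqtnlpnortt$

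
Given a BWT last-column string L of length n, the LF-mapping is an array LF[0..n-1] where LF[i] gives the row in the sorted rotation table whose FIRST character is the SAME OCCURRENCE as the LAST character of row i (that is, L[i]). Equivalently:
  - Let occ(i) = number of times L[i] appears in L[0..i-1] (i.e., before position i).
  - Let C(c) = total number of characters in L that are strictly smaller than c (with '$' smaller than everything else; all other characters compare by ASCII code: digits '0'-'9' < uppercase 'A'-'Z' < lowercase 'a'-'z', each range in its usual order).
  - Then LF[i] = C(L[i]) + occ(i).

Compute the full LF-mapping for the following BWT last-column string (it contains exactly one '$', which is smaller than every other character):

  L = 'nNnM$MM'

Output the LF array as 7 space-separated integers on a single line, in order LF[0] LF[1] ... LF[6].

Char counts: '$':1, 'M':3, 'N':1, 'n':2
C (first-col start): C('$')=0, C('M')=1, C('N')=4, C('n')=5
L[0]='n': occ=0, LF[0]=C('n')+0=5+0=5
L[1]='N': occ=0, LF[1]=C('N')+0=4+0=4
L[2]='n': occ=1, LF[2]=C('n')+1=5+1=6
L[3]='M': occ=0, LF[3]=C('M')+0=1+0=1
L[4]='$': occ=0, LF[4]=C('$')+0=0+0=0
L[5]='M': occ=1, LF[5]=C('M')+1=1+1=2
L[6]='M': occ=2, LF[6]=C('M')+2=1+2=3

Answer: 5 4 6 1 0 2 3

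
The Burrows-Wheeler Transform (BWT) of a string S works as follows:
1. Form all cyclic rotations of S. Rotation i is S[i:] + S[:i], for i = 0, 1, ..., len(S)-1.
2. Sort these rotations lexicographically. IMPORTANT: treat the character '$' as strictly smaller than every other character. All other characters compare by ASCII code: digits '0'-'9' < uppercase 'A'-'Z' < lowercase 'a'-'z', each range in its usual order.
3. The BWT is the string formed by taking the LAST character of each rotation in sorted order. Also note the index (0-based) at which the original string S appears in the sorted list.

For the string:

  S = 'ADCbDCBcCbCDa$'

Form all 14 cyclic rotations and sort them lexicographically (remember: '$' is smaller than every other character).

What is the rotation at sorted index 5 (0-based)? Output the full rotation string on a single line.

All 14 rotations (rotation i = S[i:]+S[:i]):
  rot[0] = ADCbDCBcCbCDa$
  rot[1] = DCbDCBcCbCDa$A
  rot[2] = CbDCBcCbCDa$AD
  rot[3] = bDCBcCbCDa$ADC
  rot[4] = DCBcCbCDa$ADCb
  rot[5] = CBcCbCDa$ADCbD
  rot[6] = BcCbCDa$ADCbDC
  rot[7] = cCbCDa$ADCbDCB
  rot[8] = CbCDa$ADCbDCBc
  rot[9] = bCDa$ADCbDCBcC
  rot[10] = CDa$ADCbDCBcCb
  rot[11] = Da$ADCbDCBcCbC
  rot[12] = a$ADCbDCBcCbCD
  rot[13] = $ADCbDCBcCbCDa
Sorted (with $ < everything):
  sorted[0] = $ADCbDCBcCbCDa
  sorted[1] = ADCbDCBcCbCDa$
  sorted[2] = BcCbCDa$ADCbDC
  sorted[3] = CBcCbCDa$ADCbD
  sorted[4] = CDa$ADCbDCBcCb
  sorted[5] = CbCDa$ADCbDCBc
  sorted[6] = CbDCBcCbCDa$AD
  sorted[7] = DCBcCbCDa$ADCb
  sorted[8] = DCbDCBcCbCDa$A
  sorted[9] = Da$ADCbDCBcCbC
  sorted[10] = a$ADCbDCBcCbCD
  sorted[11] = bCDa$ADCbDCBcC
  sorted[12] = bDCBcCbCDa$ADC
  sorted[13] = cCbCDa$ADCbDCB
sorted[5] = CbCDa$ADCbDCBc

Answer: CbCDa$ADCbDCBc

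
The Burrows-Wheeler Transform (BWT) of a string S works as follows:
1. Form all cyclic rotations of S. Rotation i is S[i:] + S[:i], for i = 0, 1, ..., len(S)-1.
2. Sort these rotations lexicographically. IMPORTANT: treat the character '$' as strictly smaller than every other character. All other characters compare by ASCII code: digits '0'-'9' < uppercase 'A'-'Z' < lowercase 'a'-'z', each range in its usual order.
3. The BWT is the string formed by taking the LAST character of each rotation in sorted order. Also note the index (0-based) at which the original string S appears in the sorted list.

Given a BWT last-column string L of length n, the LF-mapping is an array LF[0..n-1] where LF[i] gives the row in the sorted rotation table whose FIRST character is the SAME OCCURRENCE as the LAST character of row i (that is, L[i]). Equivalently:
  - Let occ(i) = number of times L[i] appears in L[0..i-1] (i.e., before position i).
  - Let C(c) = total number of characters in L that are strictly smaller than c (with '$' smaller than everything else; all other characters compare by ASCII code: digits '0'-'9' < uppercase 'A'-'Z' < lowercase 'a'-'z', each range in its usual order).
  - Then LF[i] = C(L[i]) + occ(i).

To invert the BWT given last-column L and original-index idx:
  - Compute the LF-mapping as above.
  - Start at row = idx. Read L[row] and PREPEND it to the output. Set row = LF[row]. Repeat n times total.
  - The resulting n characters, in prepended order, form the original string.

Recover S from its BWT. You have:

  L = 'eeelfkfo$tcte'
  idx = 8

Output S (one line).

LF mapping: 2 3 4 9 6 8 7 10 0 11 1 12 5
Walk LF starting at row 8, prepending L[row]:
  step 1: row=8, L[8]='$', prepend. Next row=LF[8]=0
  step 2: row=0, L[0]='e', prepend. Next row=LF[0]=2
  step 3: row=2, L[2]='e', prepend. Next row=LF[2]=4
  step 4: row=4, L[4]='f', prepend. Next row=LF[4]=6
  step 5: row=6, L[6]='f', prepend. Next row=LF[6]=7
  step 6: row=7, L[7]='o', prepend. Next row=LF[7]=10
  step 7: row=10, L[10]='c', prepend. Next row=LF[10]=1
  step 8: row=1, L[1]='e', prepend. Next row=LF[1]=3
  step 9: row=3, L[3]='l', prepend. Next row=LF[3]=9
  step 10: row=9, L[9]='t', prepend. Next row=LF[9]=11
  step 11: row=11, L[11]='t', prepend. Next row=LF[11]=12
  step 12: row=12, L[12]='e', prepend. Next row=LF[12]=5
  step 13: row=5, L[5]='k', prepend. Next row=LF[5]=8
Reversed output: kettlecoffee$

Answer: kettlecoffee$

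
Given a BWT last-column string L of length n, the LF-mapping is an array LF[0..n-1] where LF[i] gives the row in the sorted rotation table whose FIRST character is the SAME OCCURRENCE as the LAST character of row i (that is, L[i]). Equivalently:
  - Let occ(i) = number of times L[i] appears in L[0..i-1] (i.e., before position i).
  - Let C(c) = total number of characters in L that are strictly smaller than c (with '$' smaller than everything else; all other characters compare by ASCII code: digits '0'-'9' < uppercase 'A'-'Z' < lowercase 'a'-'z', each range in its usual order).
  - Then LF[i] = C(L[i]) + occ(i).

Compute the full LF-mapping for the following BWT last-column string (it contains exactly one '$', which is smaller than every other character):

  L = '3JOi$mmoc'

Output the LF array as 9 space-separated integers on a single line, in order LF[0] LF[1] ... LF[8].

Answer: 1 2 3 5 0 6 7 8 4

Derivation:
Char counts: '$':1, '3':1, 'J':1, 'O':1, 'c':1, 'i':1, 'm':2, 'o':1
C (first-col start): C('$')=0, C('3')=1, C('J')=2, C('O')=3, C('c')=4, C('i')=5, C('m')=6, C('o')=8
L[0]='3': occ=0, LF[0]=C('3')+0=1+0=1
L[1]='J': occ=0, LF[1]=C('J')+0=2+0=2
L[2]='O': occ=0, LF[2]=C('O')+0=3+0=3
L[3]='i': occ=0, LF[3]=C('i')+0=5+0=5
L[4]='$': occ=0, LF[4]=C('$')+0=0+0=0
L[5]='m': occ=0, LF[5]=C('m')+0=6+0=6
L[6]='m': occ=1, LF[6]=C('m')+1=6+1=7
L[7]='o': occ=0, LF[7]=C('o')+0=8+0=8
L[8]='c': occ=0, LF[8]=C('c')+0=4+0=4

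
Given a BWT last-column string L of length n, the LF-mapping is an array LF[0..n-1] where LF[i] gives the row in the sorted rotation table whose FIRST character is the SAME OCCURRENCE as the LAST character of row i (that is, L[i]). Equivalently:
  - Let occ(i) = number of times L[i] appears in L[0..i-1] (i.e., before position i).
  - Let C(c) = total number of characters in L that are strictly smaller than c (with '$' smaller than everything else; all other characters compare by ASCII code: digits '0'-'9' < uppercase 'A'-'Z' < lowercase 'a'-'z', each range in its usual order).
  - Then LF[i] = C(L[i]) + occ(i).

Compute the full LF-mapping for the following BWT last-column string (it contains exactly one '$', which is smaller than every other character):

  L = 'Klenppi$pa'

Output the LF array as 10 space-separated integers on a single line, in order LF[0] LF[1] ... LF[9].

Char counts: '$':1, 'K':1, 'a':1, 'e':1, 'i':1, 'l':1, 'n':1, 'p':3
C (first-col start): C('$')=0, C('K')=1, C('a')=2, C('e')=3, C('i')=4, C('l')=5, C('n')=6, C('p')=7
L[0]='K': occ=0, LF[0]=C('K')+0=1+0=1
L[1]='l': occ=0, LF[1]=C('l')+0=5+0=5
L[2]='e': occ=0, LF[2]=C('e')+0=3+0=3
L[3]='n': occ=0, LF[3]=C('n')+0=6+0=6
L[4]='p': occ=0, LF[4]=C('p')+0=7+0=7
L[5]='p': occ=1, LF[5]=C('p')+1=7+1=8
L[6]='i': occ=0, LF[6]=C('i')+0=4+0=4
L[7]='$': occ=0, LF[7]=C('$')+0=0+0=0
L[8]='p': occ=2, LF[8]=C('p')+2=7+2=9
L[9]='a': occ=0, LF[9]=C('a')+0=2+0=2

Answer: 1 5 3 6 7 8 4 0 9 2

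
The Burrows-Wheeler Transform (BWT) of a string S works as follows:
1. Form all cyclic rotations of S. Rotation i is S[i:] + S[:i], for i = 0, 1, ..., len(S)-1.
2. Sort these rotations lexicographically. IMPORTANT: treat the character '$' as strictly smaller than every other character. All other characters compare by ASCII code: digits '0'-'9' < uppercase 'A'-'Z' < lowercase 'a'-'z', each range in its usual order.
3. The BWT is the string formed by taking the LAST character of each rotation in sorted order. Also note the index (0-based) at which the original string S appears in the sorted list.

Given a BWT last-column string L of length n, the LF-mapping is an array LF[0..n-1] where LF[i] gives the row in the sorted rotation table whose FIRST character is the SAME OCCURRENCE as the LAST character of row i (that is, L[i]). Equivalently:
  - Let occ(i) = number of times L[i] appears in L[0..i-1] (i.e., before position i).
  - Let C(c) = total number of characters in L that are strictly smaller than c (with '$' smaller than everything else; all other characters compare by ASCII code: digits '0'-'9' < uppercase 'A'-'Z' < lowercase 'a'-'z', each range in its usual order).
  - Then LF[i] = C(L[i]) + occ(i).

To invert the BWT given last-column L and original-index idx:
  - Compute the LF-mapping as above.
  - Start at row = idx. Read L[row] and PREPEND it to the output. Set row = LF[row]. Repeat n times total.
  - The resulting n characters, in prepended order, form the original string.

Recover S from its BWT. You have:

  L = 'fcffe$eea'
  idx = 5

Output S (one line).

Answer: efcafeef$

Derivation:
LF mapping: 6 2 7 8 3 0 4 5 1
Walk LF starting at row 5, prepending L[row]:
  step 1: row=5, L[5]='$', prepend. Next row=LF[5]=0
  step 2: row=0, L[0]='f', prepend. Next row=LF[0]=6
  step 3: row=6, L[6]='e', prepend. Next row=LF[6]=4
  step 4: row=4, L[4]='e', prepend. Next row=LF[4]=3
  step 5: row=3, L[3]='f', prepend. Next row=LF[3]=8
  step 6: row=8, L[8]='a', prepend. Next row=LF[8]=1
  step 7: row=1, L[1]='c', prepend. Next row=LF[1]=2
  step 8: row=2, L[2]='f', prepend. Next row=LF[2]=7
  step 9: row=7, L[7]='e', prepend. Next row=LF[7]=5
Reversed output: efcafeef$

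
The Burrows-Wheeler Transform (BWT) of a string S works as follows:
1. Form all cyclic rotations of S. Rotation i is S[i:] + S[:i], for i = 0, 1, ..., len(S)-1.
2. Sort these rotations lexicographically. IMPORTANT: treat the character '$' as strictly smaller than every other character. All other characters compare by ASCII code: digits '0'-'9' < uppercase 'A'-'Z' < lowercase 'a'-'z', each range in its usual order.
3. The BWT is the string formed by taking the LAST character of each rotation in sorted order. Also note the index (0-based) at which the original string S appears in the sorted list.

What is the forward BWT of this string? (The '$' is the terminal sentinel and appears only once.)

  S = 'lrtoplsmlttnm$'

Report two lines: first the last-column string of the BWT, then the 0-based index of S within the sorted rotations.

All 14 rotations (rotation i = S[i:]+S[:i]):
  rot[0] = lrtoplsmlttnm$
  rot[1] = rtoplsmlttnm$l
  rot[2] = toplsmlttnm$lr
  rot[3] = oplsmlttnm$lrt
  rot[4] = plsmlttnm$lrto
  rot[5] = lsmlttnm$lrtop
  rot[6] = smlttnm$lrtopl
  rot[7] = mlttnm$lrtopls
  rot[8] = lttnm$lrtoplsm
  rot[9] = ttnm$lrtoplsml
  rot[10] = tnm$lrtoplsmlt
  rot[11] = nm$lrtoplsmltt
  rot[12] = m$lrtoplsmlttn
  rot[13] = $lrtoplsmlttnm
Sorted (with $ < everything):
  sorted[0] = $lrtoplsmlttnm  (last char: 'm')
  sorted[1] = lrtoplsmlttnm$  (last char: '$')
  sorted[2] = lsmlttnm$lrtop  (last char: 'p')
  sorted[3] = lttnm$lrtoplsm  (last char: 'm')
  sorted[4] = m$lrtoplsmlttn  (last char: 'n')
  sorted[5] = mlttnm$lrtopls  (last char: 's')
  sorted[6] = nm$lrtoplsmltt  (last char: 't')
  sorted[7] = oplsmlttnm$lrt  (last char: 't')
  sorted[8] = plsmlttnm$lrto  (last char: 'o')
  sorted[9] = rtoplsmlttnm$l  (last char: 'l')
  sorted[10] = smlttnm$lrtopl  (last char: 'l')
  sorted[11] = tnm$lrtoplsmlt  (last char: 't')
  sorted[12] = toplsmlttnm$lr  (last char: 'r')
  sorted[13] = ttnm$lrtoplsml  (last char: 'l')
Last column: m$pmnsttolltrl
Original string S is at sorted index 1

Answer: m$pmnsttolltrl
1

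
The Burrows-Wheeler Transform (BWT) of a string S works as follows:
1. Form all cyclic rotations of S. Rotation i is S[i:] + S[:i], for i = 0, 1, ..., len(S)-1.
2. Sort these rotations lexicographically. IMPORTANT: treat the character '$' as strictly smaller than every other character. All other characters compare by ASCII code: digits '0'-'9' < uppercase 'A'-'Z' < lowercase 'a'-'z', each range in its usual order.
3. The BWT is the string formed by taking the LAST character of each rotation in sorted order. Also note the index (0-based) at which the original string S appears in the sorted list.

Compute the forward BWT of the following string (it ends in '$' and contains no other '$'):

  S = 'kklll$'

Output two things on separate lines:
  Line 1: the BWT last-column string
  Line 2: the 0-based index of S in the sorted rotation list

All 6 rotations (rotation i = S[i:]+S[:i]):
  rot[0] = kklll$
  rot[1] = klll$k
  rot[2] = lll$kk
  rot[3] = ll$kkl
  rot[4] = l$kkll
  rot[5] = $kklll
Sorted (with $ < everything):
  sorted[0] = $kklll  (last char: 'l')
  sorted[1] = kklll$  (last char: '$')
  sorted[2] = klll$k  (last char: 'k')
  sorted[3] = l$kkll  (last char: 'l')
  sorted[4] = ll$kkl  (last char: 'l')
  sorted[5] = lll$kk  (last char: 'k')
Last column: l$kllk
Original string S is at sorted index 1

Answer: l$kllk
1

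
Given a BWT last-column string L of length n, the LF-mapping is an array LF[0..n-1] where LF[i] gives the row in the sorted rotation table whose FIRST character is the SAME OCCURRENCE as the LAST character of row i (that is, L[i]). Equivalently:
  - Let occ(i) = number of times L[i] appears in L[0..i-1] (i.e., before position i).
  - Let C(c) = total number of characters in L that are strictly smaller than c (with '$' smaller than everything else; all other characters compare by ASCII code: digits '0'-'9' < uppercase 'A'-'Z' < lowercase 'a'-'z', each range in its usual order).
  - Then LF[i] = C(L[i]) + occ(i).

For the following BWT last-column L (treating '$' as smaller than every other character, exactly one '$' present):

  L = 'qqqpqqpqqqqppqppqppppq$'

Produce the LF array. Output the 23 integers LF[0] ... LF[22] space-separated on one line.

Char counts: '$':1, 'p':10, 'q':12
C (first-col start): C('$')=0, C('p')=1, C('q')=11
L[0]='q': occ=0, LF[0]=C('q')+0=11+0=11
L[1]='q': occ=1, LF[1]=C('q')+1=11+1=12
L[2]='q': occ=2, LF[2]=C('q')+2=11+2=13
L[3]='p': occ=0, LF[3]=C('p')+0=1+0=1
L[4]='q': occ=3, LF[4]=C('q')+3=11+3=14
L[5]='q': occ=4, LF[5]=C('q')+4=11+4=15
L[6]='p': occ=1, LF[6]=C('p')+1=1+1=2
L[7]='q': occ=5, LF[7]=C('q')+5=11+5=16
L[8]='q': occ=6, LF[8]=C('q')+6=11+6=17
L[9]='q': occ=7, LF[9]=C('q')+7=11+7=18
L[10]='q': occ=8, LF[10]=C('q')+8=11+8=19
L[11]='p': occ=2, LF[11]=C('p')+2=1+2=3
L[12]='p': occ=3, LF[12]=C('p')+3=1+3=4
L[13]='q': occ=9, LF[13]=C('q')+9=11+9=20
L[14]='p': occ=4, LF[14]=C('p')+4=1+4=5
L[15]='p': occ=5, LF[15]=C('p')+5=1+5=6
L[16]='q': occ=10, LF[16]=C('q')+10=11+10=21
L[17]='p': occ=6, LF[17]=C('p')+6=1+6=7
L[18]='p': occ=7, LF[18]=C('p')+7=1+7=8
L[19]='p': occ=8, LF[19]=C('p')+8=1+8=9
L[20]='p': occ=9, LF[20]=C('p')+9=1+9=10
L[21]='q': occ=11, LF[21]=C('q')+11=11+11=22
L[22]='$': occ=0, LF[22]=C('$')+0=0+0=0

Answer: 11 12 13 1 14 15 2 16 17 18 19 3 4 20 5 6 21 7 8 9 10 22 0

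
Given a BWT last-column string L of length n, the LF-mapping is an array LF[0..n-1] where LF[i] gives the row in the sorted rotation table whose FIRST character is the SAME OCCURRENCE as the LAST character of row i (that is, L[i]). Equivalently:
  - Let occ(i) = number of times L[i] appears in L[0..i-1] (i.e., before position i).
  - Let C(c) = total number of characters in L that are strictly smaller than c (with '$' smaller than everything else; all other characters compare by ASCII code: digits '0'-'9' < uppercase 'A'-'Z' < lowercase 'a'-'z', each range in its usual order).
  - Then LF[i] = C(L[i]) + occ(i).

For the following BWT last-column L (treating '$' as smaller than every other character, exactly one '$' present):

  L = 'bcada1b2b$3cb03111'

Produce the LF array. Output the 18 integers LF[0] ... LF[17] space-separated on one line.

Char counts: '$':1, '0':1, '1':4, '2':1, '3':2, 'a':2, 'b':4, 'c':2, 'd':1
C (first-col start): C('$')=0, C('0')=1, C('1')=2, C('2')=6, C('3')=7, C('a')=9, C('b')=11, C('c')=15, C('d')=17
L[0]='b': occ=0, LF[0]=C('b')+0=11+0=11
L[1]='c': occ=0, LF[1]=C('c')+0=15+0=15
L[2]='a': occ=0, LF[2]=C('a')+0=9+0=9
L[3]='d': occ=0, LF[3]=C('d')+0=17+0=17
L[4]='a': occ=1, LF[4]=C('a')+1=9+1=10
L[5]='1': occ=0, LF[5]=C('1')+0=2+0=2
L[6]='b': occ=1, LF[6]=C('b')+1=11+1=12
L[7]='2': occ=0, LF[7]=C('2')+0=6+0=6
L[8]='b': occ=2, LF[8]=C('b')+2=11+2=13
L[9]='$': occ=0, LF[9]=C('$')+0=0+0=0
L[10]='3': occ=0, LF[10]=C('3')+0=7+0=7
L[11]='c': occ=1, LF[11]=C('c')+1=15+1=16
L[12]='b': occ=3, LF[12]=C('b')+3=11+3=14
L[13]='0': occ=0, LF[13]=C('0')+0=1+0=1
L[14]='3': occ=1, LF[14]=C('3')+1=7+1=8
L[15]='1': occ=1, LF[15]=C('1')+1=2+1=3
L[16]='1': occ=2, LF[16]=C('1')+2=2+2=4
L[17]='1': occ=3, LF[17]=C('1')+3=2+3=5

Answer: 11 15 9 17 10 2 12 6 13 0 7 16 14 1 8 3 4 5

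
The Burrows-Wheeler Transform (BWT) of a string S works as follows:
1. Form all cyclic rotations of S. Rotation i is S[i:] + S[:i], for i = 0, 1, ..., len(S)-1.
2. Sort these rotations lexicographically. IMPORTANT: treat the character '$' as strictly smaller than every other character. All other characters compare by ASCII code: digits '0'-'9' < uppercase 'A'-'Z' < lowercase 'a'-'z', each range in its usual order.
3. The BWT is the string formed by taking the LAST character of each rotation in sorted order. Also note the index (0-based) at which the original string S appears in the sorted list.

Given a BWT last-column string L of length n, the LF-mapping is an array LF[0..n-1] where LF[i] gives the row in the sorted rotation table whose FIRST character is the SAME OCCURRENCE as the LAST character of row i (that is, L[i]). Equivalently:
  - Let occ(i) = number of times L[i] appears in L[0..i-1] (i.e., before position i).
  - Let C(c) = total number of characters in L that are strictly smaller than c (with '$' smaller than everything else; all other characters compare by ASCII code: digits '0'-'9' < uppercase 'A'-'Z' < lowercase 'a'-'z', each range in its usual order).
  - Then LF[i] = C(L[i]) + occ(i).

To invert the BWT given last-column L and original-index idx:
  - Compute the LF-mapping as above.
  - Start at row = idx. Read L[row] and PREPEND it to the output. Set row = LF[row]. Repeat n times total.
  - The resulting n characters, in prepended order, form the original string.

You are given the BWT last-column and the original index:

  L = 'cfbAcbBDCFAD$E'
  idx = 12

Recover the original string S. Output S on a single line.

Answer: cCFbAbDEfABDc$

Derivation:
LF mapping: 11 13 9 1 12 10 3 5 4 8 2 6 0 7
Walk LF starting at row 12, prepending L[row]:
  step 1: row=12, L[12]='$', prepend. Next row=LF[12]=0
  step 2: row=0, L[0]='c', prepend. Next row=LF[0]=11
  step 3: row=11, L[11]='D', prepend. Next row=LF[11]=6
  step 4: row=6, L[6]='B', prepend. Next row=LF[6]=3
  step 5: row=3, L[3]='A', prepend. Next row=LF[3]=1
  step 6: row=1, L[1]='f', prepend. Next row=LF[1]=13
  step 7: row=13, L[13]='E', prepend. Next row=LF[13]=7
  step 8: row=7, L[7]='D', prepend. Next row=LF[7]=5
  step 9: row=5, L[5]='b', prepend. Next row=LF[5]=10
  step 10: row=10, L[10]='A', prepend. Next row=LF[10]=2
  step 11: row=2, L[2]='b', prepend. Next row=LF[2]=9
  step 12: row=9, L[9]='F', prepend. Next row=LF[9]=8
  step 13: row=8, L[8]='C', prepend. Next row=LF[8]=4
  step 14: row=4, L[4]='c', prepend. Next row=LF[4]=12
Reversed output: cCFbAbDEfABDc$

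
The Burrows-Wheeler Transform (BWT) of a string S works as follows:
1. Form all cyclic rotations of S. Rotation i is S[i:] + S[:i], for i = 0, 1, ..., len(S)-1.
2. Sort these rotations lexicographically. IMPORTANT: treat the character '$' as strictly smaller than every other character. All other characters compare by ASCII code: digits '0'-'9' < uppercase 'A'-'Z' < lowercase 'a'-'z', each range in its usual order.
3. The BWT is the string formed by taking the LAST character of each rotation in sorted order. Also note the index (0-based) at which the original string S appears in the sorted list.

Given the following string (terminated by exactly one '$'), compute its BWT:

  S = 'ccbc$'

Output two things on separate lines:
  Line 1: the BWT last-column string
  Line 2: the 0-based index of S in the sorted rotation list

All 5 rotations (rotation i = S[i:]+S[:i]):
  rot[0] = ccbc$
  rot[1] = cbc$c
  rot[2] = bc$cc
  rot[3] = c$ccb
  rot[4] = $ccbc
Sorted (with $ < everything):
  sorted[0] = $ccbc  (last char: 'c')
  sorted[1] = bc$cc  (last char: 'c')
  sorted[2] = c$ccb  (last char: 'b')
  sorted[3] = cbc$c  (last char: 'c')
  sorted[4] = ccbc$  (last char: '$')
Last column: ccbc$
Original string S is at sorted index 4

Answer: ccbc$
4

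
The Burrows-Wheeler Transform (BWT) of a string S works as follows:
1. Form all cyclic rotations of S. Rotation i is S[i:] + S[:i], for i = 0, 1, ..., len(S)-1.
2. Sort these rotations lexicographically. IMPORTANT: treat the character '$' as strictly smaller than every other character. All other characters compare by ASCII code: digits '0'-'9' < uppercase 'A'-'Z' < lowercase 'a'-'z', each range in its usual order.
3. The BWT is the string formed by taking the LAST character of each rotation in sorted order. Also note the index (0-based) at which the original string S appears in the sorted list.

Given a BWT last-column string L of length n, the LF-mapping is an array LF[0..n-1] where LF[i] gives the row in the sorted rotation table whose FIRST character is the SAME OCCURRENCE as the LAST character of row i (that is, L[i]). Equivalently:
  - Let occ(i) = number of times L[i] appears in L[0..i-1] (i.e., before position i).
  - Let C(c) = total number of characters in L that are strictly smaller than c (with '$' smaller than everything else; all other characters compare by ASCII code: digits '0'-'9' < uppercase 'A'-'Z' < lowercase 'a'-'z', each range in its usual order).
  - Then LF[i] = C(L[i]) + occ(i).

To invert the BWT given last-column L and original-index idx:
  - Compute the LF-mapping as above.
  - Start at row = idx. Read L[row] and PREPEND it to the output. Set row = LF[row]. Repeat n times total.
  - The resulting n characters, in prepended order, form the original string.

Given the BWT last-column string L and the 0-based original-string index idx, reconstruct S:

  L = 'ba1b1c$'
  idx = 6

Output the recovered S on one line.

LF mapping: 4 3 1 5 2 6 0
Walk LF starting at row 6, prepending L[row]:
  step 1: row=6, L[6]='$', prepend. Next row=LF[6]=0
  step 2: row=0, L[0]='b', prepend. Next row=LF[0]=4
  step 3: row=4, L[4]='1', prepend. Next row=LF[4]=2
  step 4: row=2, L[2]='1', prepend. Next row=LF[2]=1
  step 5: row=1, L[1]='a', prepend. Next row=LF[1]=3
  step 6: row=3, L[3]='b', prepend. Next row=LF[3]=5
  step 7: row=5, L[5]='c', prepend. Next row=LF[5]=6
Reversed output: cba11b$

Answer: cba11b$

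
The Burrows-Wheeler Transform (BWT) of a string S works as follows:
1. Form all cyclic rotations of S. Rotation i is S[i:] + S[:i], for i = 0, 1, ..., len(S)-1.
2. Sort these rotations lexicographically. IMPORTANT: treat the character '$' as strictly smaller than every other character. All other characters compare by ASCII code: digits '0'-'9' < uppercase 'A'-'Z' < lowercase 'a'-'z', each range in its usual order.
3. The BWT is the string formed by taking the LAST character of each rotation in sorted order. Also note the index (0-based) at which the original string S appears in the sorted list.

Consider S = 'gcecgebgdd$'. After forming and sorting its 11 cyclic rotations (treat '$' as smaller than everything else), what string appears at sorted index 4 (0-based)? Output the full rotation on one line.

Answer: d$gcecgebgd

Derivation:
All 11 rotations (rotation i = S[i:]+S[:i]):
  rot[0] = gcecgebgdd$
  rot[1] = cecgebgdd$g
  rot[2] = ecgebgdd$gc
  rot[3] = cgebgdd$gce
  rot[4] = gebgdd$gcec
  rot[5] = ebgdd$gcecg
  rot[6] = bgdd$gcecge
  rot[7] = gdd$gcecgeb
  rot[8] = dd$gcecgebg
  rot[9] = d$gcecgebgd
  rot[10] = $gcecgebgdd
Sorted (with $ < everything):
  sorted[0] = $gcecgebgdd
  sorted[1] = bgdd$gcecge
  sorted[2] = cecgebgdd$g
  sorted[3] = cgebgdd$gce
  sorted[4] = d$gcecgebgd
  sorted[5] = dd$gcecgebg
  sorted[6] = ebgdd$gcecg
  sorted[7] = ecgebgdd$gc
  sorted[8] = gcecgebgdd$
  sorted[9] = gdd$gcecgeb
  sorted[10] = gebgdd$gcec
sorted[4] = d$gcecgebgd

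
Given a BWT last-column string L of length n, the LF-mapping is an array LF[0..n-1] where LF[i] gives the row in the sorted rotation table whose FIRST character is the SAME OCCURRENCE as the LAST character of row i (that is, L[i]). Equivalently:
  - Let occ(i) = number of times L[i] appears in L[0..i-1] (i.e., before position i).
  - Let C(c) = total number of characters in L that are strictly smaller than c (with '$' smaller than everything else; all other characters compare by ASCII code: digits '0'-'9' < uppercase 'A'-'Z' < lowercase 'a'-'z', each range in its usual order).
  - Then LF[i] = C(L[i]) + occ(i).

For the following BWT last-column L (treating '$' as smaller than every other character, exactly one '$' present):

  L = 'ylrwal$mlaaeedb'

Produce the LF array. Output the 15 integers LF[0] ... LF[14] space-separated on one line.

Char counts: '$':1, 'a':3, 'b':1, 'd':1, 'e':2, 'l':3, 'm':1, 'r':1, 'w':1, 'y':1
C (first-col start): C('$')=0, C('a')=1, C('b')=4, C('d')=5, C('e')=6, C('l')=8, C('m')=11, C('r')=12, C('w')=13, C('y')=14
L[0]='y': occ=0, LF[0]=C('y')+0=14+0=14
L[1]='l': occ=0, LF[1]=C('l')+0=8+0=8
L[2]='r': occ=0, LF[2]=C('r')+0=12+0=12
L[3]='w': occ=0, LF[3]=C('w')+0=13+0=13
L[4]='a': occ=0, LF[4]=C('a')+0=1+0=1
L[5]='l': occ=1, LF[5]=C('l')+1=8+1=9
L[6]='$': occ=0, LF[6]=C('$')+0=0+0=0
L[7]='m': occ=0, LF[7]=C('m')+0=11+0=11
L[8]='l': occ=2, LF[8]=C('l')+2=8+2=10
L[9]='a': occ=1, LF[9]=C('a')+1=1+1=2
L[10]='a': occ=2, LF[10]=C('a')+2=1+2=3
L[11]='e': occ=0, LF[11]=C('e')+0=6+0=6
L[12]='e': occ=1, LF[12]=C('e')+1=6+1=7
L[13]='d': occ=0, LF[13]=C('d')+0=5+0=5
L[14]='b': occ=0, LF[14]=C('b')+0=4+0=4

Answer: 14 8 12 13 1 9 0 11 10 2 3 6 7 5 4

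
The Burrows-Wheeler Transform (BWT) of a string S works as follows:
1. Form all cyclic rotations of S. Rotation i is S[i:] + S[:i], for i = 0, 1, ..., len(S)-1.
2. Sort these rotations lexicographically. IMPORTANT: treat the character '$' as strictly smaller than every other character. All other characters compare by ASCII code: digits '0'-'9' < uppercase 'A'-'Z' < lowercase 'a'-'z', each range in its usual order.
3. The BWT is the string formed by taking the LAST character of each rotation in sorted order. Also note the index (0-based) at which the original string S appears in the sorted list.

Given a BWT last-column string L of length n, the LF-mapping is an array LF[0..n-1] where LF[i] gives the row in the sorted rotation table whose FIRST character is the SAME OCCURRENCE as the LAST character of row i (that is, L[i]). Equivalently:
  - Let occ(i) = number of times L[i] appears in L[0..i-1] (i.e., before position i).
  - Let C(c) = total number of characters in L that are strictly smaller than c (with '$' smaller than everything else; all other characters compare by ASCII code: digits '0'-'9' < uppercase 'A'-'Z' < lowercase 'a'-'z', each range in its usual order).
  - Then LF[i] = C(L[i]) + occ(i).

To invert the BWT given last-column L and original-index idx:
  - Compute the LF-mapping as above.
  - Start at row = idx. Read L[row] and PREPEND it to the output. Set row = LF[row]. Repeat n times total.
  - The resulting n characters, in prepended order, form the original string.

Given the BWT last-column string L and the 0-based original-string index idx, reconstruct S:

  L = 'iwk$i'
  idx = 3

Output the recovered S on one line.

Answer: kiwi$

Derivation:
LF mapping: 1 4 3 0 2
Walk LF starting at row 3, prepending L[row]:
  step 1: row=3, L[3]='$', prepend. Next row=LF[3]=0
  step 2: row=0, L[0]='i', prepend. Next row=LF[0]=1
  step 3: row=1, L[1]='w', prepend. Next row=LF[1]=4
  step 4: row=4, L[4]='i', prepend. Next row=LF[4]=2
  step 5: row=2, L[2]='k', prepend. Next row=LF[2]=3
Reversed output: kiwi$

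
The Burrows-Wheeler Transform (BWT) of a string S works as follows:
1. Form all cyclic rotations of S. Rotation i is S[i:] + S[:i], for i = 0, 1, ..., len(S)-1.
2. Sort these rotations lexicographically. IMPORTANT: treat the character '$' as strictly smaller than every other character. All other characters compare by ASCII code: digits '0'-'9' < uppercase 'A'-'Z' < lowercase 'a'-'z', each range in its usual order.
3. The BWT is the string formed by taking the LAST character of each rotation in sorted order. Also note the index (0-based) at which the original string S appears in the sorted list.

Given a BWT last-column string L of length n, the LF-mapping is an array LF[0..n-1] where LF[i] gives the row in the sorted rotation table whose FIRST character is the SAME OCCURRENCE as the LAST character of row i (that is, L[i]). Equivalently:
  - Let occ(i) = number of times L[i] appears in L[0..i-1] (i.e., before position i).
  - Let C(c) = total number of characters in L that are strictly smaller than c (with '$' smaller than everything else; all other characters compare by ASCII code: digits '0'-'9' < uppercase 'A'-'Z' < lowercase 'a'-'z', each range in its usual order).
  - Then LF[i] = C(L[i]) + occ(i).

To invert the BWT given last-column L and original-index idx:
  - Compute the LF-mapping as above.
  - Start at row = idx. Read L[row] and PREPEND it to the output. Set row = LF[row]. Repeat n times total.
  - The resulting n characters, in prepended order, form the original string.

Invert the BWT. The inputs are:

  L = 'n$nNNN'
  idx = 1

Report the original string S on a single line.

LF mapping: 4 0 5 1 2 3
Walk LF starting at row 1, prepending L[row]:
  step 1: row=1, L[1]='$', prepend. Next row=LF[1]=0
  step 2: row=0, L[0]='n', prepend. Next row=LF[0]=4
  step 3: row=4, L[4]='N', prepend. Next row=LF[4]=2
  step 4: row=2, L[2]='n', prepend. Next row=LF[2]=5
  step 5: row=5, L[5]='N', prepend. Next row=LF[5]=3
  step 6: row=3, L[3]='N', prepend. Next row=LF[3]=1
Reversed output: NNnNn$

Answer: NNnNn$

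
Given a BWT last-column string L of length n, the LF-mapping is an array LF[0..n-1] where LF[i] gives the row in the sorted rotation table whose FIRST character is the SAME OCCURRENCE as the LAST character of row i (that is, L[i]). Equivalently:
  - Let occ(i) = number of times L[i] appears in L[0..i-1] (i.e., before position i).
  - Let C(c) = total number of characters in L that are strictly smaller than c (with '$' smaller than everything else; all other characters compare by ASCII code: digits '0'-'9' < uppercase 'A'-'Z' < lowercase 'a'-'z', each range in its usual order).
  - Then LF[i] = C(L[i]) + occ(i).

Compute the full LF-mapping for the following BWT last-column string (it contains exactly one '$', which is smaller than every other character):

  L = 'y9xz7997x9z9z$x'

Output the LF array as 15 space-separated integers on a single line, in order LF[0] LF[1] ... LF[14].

Answer: 11 3 8 12 1 4 5 2 9 6 13 7 14 0 10

Derivation:
Char counts: '$':1, '7':2, '9':5, 'x':3, 'y':1, 'z':3
C (first-col start): C('$')=0, C('7')=1, C('9')=3, C('x')=8, C('y')=11, C('z')=12
L[0]='y': occ=0, LF[0]=C('y')+0=11+0=11
L[1]='9': occ=0, LF[1]=C('9')+0=3+0=3
L[2]='x': occ=0, LF[2]=C('x')+0=8+0=8
L[3]='z': occ=0, LF[3]=C('z')+0=12+0=12
L[4]='7': occ=0, LF[4]=C('7')+0=1+0=1
L[5]='9': occ=1, LF[5]=C('9')+1=3+1=4
L[6]='9': occ=2, LF[6]=C('9')+2=3+2=5
L[7]='7': occ=1, LF[7]=C('7')+1=1+1=2
L[8]='x': occ=1, LF[8]=C('x')+1=8+1=9
L[9]='9': occ=3, LF[9]=C('9')+3=3+3=6
L[10]='z': occ=1, LF[10]=C('z')+1=12+1=13
L[11]='9': occ=4, LF[11]=C('9')+4=3+4=7
L[12]='z': occ=2, LF[12]=C('z')+2=12+2=14
L[13]='$': occ=0, LF[13]=C('$')+0=0+0=0
L[14]='x': occ=2, LF[14]=C('x')+2=8+2=10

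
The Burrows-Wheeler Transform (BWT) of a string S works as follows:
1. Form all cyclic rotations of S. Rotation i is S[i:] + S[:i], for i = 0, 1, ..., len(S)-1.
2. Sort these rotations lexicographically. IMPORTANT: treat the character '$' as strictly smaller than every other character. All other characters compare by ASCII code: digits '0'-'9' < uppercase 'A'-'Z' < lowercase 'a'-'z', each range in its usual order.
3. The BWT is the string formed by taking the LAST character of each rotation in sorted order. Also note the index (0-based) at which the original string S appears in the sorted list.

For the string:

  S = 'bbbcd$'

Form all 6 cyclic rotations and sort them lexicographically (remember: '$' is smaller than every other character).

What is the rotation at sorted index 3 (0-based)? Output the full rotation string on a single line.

Answer: bcd$bb

Derivation:
All 6 rotations (rotation i = S[i:]+S[:i]):
  rot[0] = bbbcd$
  rot[1] = bbcd$b
  rot[2] = bcd$bb
  rot[3] = cd$bbb
  rot[4] = d$bbbc
  rot[5] = $bbbcd
Sorted (with $ < everything):
  sorted[0] = $bbbcd
  sorted[1] = bbbcd$
  sorted[2] = bbcd$b
  sorted[3] = bcd$bb
  sorted[4] = cd$bbb
  sorted[5] = d$bbbc
sorted[3] = bcd$bb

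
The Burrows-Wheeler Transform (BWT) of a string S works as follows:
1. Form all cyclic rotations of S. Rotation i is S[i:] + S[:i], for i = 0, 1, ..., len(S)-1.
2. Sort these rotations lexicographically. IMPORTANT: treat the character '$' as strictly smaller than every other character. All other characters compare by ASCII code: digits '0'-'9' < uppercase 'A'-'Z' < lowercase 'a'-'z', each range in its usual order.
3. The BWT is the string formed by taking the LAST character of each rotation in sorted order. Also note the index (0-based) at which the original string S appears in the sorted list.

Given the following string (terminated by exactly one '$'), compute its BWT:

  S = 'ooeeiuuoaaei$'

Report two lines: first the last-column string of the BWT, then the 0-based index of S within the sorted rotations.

All 13 rotations (rotation i = S[i:]+S[:i]):
  rot[0] = ooeeiuuoaaei$
  rot[1] = oeeiuuoaaei$o
  rot[2] = eeiuuoaaei$oo
  rot[3] = eiuuoaaei$ooe
  rot[4] = iuuoaaei$ooee
  rot[5] = uuoaaei$ooeei
  rot[6] = uoaaei$ooeeiu
  rot[7] = oaaei$ooeeiuu
  rot[8] = aaei$ooeeiuuo
  rot[9] = aei$ooeeiuuoa
  rot[10] = ei$ooeeiuuoaa
  rot[11] = i$ooeeiuuoaae
  rot[12] = $ooeeiuuoaaei
Sorted (with $ < everything):
  sorted[0] = $ooeeiuuoaaei  (last char: 'i')
  sorted[1] = aaei$ooeeiuuo  (last char: 'o')
  sorted[2] = aei$ooeeiuuoa  (last char: 'a')
  sorted[3] = eeiuuoaaei$oo  (last char: 'o')
  sorted[4] = ei$ooeeiuuoaa  (last char: 'a')
  sorted[5] = eiuuoaaei$ooe  (last char: 'e')
  sorted[6] = i$ooeeiuuoaae  (last char: 'e')
  sorted[7] = iuuoaaei$ooee  (last char: 'e')
  sorted[8] = oaaei$ooeeiuu  (last char: 'u')
  sorted[9] = oeeiuuoaaei$o  (last char: 'o')
  sorted[10] = ooeeiuuoaaei$  (last char: '$')
  sorted[11] = uoaaei$ooeeiu  (last char: 'u')
  sorted[12] = uuoaaei$ooeei  (last char: 'i')
Last column: ioaoaeeeuo$ui
Original string S is at sorted index 10

Answer: ioaoaeeeuo$ui
10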